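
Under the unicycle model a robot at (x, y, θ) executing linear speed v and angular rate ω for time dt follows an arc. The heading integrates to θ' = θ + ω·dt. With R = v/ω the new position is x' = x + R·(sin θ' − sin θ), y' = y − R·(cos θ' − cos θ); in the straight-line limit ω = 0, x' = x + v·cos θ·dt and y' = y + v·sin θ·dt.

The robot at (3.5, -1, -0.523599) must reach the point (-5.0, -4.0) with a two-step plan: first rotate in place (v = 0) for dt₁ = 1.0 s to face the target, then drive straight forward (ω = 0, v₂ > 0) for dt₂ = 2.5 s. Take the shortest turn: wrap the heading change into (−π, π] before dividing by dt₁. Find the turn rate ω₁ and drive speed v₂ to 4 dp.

ω₁ = -2.2787, v₂ = 3.6056

heading to target = atan2(-4−-1, -5−3.5) = -2.8023
Δθ = wrap(-2.8023 − -0.5236) = -2.2787; ω₁ = Δθ/dt₁ = -2.2787
distance = √((-5−3.5)² + (-4−-1)²) = 9.0139; v₂ = distance/dt₂ = 3.6056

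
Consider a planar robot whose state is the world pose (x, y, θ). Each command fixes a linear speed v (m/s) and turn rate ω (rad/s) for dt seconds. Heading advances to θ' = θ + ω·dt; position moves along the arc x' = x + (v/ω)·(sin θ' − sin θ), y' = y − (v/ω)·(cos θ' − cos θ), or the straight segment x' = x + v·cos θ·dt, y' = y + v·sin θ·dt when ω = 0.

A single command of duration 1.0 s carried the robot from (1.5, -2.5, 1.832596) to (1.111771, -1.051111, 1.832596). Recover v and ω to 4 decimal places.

v = 1.5000, ω = 0.0000

Δθ = 1.832596 − 1.832596 = 0.000000
ω = Δθ/dt = 0.000000/1.0 = 0.0000
ω = 0 → v = (Δx·cos θ + Δy·sin θ)/dt = 1.5000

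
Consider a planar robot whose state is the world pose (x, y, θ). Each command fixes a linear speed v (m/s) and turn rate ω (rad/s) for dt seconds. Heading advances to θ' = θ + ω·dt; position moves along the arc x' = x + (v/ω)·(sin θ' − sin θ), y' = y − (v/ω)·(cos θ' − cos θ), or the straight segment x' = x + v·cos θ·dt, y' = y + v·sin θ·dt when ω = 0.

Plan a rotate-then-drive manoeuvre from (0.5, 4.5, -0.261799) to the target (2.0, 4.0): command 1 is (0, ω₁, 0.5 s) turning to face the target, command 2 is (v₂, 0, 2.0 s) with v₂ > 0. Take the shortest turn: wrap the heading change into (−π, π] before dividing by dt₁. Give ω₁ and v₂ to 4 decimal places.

ω₁ = -0.1199, v₂ = 0.7906

heading to target = atan2(4−4.5, 2−0.5) = -0.3218
Δθ = wrap(-0.3218 − -0.2618) = -0.0600; ω₁ = Δθ/dt₁ = -0.1199
distance = √((2−0.5)² + (4−4.5)²) = 1.5811; v₂ = distance/dt₂ = 0.7906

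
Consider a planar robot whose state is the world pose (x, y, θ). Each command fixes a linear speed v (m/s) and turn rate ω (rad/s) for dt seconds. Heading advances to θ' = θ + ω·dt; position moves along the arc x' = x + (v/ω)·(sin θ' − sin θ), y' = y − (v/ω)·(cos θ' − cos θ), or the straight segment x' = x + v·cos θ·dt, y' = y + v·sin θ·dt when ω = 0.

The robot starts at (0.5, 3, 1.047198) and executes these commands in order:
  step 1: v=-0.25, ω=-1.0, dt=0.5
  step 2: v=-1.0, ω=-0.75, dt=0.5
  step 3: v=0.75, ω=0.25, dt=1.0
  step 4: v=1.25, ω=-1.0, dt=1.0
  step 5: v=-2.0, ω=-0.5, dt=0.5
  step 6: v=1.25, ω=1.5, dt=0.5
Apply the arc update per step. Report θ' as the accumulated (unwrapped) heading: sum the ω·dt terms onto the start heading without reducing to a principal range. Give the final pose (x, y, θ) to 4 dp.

(1.6464, 3.2401, -0.0778)

step 1: θ'=0.5472 (R=0.2500) → pose (0.4136, 2.9115, 0.5472)
step 2: θ'=0.1722 (R=1.3333) → pose (-0.0517, 2.7365, 0.1722)
step 3: θ'=0.4222 (R=3.0000) → pose (0.6636, 2.9556, 0.4222)
step 4: θ'=-0.5778 (R=-1.2500) → pose (1.8585, 2.8624, -0.5778)
step 5: θ'=-0.8278 (R=4.0000) → pose (1.0974, 3.5071, -0.8278)
step 6: θ'=-0.0778 (R=0.8333) → pose (1.6464, 3.2401, -0.0778)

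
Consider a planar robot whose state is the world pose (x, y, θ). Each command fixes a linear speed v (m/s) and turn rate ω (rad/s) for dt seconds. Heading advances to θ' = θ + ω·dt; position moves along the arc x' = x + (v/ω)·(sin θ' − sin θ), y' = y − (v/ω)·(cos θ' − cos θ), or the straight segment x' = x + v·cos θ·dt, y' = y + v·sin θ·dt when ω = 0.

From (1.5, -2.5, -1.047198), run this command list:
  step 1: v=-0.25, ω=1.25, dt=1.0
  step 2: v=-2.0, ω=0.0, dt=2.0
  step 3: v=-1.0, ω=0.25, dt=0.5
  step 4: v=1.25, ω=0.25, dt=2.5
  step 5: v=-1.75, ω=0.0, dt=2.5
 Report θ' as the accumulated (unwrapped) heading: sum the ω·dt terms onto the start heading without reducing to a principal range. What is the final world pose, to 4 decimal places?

step 1: θ'=0.2028 (R=-0.2000) → pose (1.2865, -2.4041, 0.2028)
step 2: θ'=0.2028 (straight) → pose (-2.6315, -3.2098, 0.2028)
step 3: θ'=0.3278 (R=-4.0000) → pose (-3.1137, -3.3408, 0.3278)
step 4: θ'=0.9528 (R=5.0000) → pose (-0.6483, -1.5040, 0.9528)
step 5: θ'=0.9528 (straight) → pose (-3.1832, -5.0698, 0.9528)

(-3.1832, -5.0698, 0.9528)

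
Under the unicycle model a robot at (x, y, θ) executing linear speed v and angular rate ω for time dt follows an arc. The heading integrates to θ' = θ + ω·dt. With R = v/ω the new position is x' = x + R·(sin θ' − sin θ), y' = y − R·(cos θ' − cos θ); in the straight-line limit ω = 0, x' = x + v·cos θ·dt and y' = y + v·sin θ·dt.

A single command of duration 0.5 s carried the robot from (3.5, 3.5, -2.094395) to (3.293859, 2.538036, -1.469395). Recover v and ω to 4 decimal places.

Δθ = -1.469395 − -2.094395 = 0.625000
ω = Δθ/dt = 0.625000/0.5 = 1.2500
R = −Δy/(cos θ' − cos θ) = 1.6000
v = R·ω = 1.6000·1.2500 = 2.0000

v = 2.0000, ω = 1.2500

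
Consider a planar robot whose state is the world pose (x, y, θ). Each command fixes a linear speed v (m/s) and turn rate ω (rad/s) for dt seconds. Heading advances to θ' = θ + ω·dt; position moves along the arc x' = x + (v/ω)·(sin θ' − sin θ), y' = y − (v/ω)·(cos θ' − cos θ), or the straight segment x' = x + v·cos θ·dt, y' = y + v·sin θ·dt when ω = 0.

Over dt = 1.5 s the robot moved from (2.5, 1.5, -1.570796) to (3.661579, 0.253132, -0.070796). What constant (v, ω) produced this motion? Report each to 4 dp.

Δθ = -0.070796 − -1.570796 = 1.500000
ω = Δθ/dt = 1.500000/1.5 = 1.0000
R = −Δy/(cos θ' − cos θ) = 1.2500
v = R·ω = 1.2500·1.0000 = 1.2500

v = 1.2500, ω = 1.0000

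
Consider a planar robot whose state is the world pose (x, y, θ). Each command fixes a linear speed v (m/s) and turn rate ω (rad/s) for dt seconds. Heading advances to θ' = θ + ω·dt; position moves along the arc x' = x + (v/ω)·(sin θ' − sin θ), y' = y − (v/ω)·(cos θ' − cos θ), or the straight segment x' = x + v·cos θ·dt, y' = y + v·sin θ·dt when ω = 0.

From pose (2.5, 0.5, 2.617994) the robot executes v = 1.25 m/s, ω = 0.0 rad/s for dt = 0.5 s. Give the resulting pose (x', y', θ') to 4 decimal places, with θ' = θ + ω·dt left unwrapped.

(1.9587, 0.8125, 2.6180)

θ' = 2.6180 + 0.0·0.5 = 2.6180
ω = 0 → straight: x' = 2.5 + 1.25·cos(2.6180)·0.5 = 1.9587
y' = 0.5 + 1.25·sin(2.6180)·0.5 = 0.8125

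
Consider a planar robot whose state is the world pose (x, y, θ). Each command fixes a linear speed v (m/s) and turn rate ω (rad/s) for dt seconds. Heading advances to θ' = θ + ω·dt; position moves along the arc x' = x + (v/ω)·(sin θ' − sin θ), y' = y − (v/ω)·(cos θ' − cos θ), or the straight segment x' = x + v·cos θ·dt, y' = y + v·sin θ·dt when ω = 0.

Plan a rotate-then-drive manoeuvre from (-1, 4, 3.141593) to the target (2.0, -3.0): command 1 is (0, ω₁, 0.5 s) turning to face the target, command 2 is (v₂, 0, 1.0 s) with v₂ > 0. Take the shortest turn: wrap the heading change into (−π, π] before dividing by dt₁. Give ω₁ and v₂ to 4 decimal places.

heading to target = atan2(-3−4, 2−-1) = -1.1659
Δθ = wrap(-1.1659 − 3.1416) = 1.9757; ω₁ = Δθ/dt₁ = 3.9514
distance = √((2−-1)² + (-3−4)²) = 7.6158; v₂ = distance/dt₂ = 7.6158

ω₁ = 3.9514, v₂ = 7.6158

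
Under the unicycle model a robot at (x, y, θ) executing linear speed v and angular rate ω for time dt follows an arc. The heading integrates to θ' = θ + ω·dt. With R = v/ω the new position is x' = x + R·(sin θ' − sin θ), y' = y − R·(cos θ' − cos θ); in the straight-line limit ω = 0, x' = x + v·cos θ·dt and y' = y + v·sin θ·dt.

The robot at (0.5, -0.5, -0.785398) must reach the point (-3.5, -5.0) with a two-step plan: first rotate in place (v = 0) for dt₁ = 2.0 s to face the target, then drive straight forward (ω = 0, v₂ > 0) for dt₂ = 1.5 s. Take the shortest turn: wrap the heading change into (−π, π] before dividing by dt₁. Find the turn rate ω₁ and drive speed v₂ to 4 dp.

ω₁ = -0.7560, v₂ = 4.0139

heading to target = atan2(-5−-0.5, -3.5−0.5) = -2.2974
Δθ = wrap(-2.2974 − -0.7854) = -1.5120; ω₁ = Δθ/dt₁ = -0.7560
distance = √((-3.5−0.5)² + (-5−-0.5)²) = 6.0208; v₂ = distance/dt₂ = 4.0139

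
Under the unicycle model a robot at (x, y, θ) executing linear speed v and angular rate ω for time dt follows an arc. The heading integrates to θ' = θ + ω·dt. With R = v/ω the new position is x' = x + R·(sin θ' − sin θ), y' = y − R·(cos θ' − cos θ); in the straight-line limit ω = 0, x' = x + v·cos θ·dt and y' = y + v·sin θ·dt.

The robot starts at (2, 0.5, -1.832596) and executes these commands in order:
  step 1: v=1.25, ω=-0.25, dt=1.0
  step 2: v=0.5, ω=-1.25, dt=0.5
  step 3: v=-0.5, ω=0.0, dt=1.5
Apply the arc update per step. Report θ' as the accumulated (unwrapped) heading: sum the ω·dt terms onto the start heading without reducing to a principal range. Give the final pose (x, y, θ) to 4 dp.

step 1: θ'=-2.0826 (R=-5.0000) → pose (1.5297, -0.6546, -2.0826)
step 2: θ'=-2.7076 (R=-0.4000) → pose (1.3491, -0.8217, -2.7076)
step 3: θ'=-2.7076 (straight) → pose (2.0296, -0.5063, -2.7076)

(2.0296, -0.5063, -2.7076)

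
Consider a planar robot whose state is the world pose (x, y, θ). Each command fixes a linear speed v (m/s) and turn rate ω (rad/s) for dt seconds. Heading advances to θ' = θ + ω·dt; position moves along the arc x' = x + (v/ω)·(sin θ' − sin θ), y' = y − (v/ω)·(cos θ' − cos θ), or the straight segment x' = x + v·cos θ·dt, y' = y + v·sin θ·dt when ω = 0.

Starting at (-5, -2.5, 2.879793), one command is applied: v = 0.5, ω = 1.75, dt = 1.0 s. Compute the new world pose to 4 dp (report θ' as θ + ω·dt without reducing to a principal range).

(-5.3587, -2.7524, 4.6298)

θ' = 2.8798 + 1.75·1.0 = 4.6298
R = v/ω = 0.5/1.75 = 0.2857
x' = -5 + 0.2857·(sin 4.6298 − sin 2.8798) = -5.3587
y' = -2.5 − 0.2857·(cos 4.6298 − cos 2.8798) = -2.7524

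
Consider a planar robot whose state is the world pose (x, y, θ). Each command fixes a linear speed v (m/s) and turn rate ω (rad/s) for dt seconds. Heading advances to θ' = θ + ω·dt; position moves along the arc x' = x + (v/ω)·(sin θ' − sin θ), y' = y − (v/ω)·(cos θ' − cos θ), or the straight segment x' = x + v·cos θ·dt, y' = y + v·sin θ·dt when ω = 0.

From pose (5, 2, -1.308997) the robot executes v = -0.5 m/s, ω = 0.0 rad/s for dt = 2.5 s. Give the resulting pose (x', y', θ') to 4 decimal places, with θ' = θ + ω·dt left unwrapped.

(4.6765, 3.2074, -1.3090)

θ' = -1.3090 + 0.0·2.5 = -1.3090
ω = 0 → straight: x' = 5 + -0.5·cos(-1.3090)·2.5 = 4.6765
y' = 2 + -0.5·sin(-1.3090)·2.5 = 3.2074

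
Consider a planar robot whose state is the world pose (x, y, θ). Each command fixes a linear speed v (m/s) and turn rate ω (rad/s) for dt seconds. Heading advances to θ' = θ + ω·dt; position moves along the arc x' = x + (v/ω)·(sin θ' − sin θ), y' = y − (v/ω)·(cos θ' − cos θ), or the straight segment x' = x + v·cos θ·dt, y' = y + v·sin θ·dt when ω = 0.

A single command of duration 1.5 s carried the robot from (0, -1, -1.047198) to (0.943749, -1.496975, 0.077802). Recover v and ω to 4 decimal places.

Δθ = 0.077802 − -1.047198 = 1.125000
ω = Δθ/dt = 1.125000/1.5 = 0.7500
R = Δx/(sin θ' − sin θ) = 1.0000
v = R·ω = 1.0000·0.7500 = 0.7500

v = 0.7500, ω = 0.7500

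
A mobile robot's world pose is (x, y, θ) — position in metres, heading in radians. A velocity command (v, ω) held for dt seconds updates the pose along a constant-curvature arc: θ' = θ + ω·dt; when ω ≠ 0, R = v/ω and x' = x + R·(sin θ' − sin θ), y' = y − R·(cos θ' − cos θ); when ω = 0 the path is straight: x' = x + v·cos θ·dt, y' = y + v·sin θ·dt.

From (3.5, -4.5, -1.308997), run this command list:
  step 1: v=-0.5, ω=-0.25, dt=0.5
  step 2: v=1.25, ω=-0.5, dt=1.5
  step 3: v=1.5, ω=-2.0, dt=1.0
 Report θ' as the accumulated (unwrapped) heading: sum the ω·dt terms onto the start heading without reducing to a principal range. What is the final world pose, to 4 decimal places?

step 1: θ'=-1.4340 (R=2.0000) → pose (3.4505, -4.2551, -1.4340)
step 2: θ'=-2.1840 (R=-2.5000) → pose (3.0184, -6.0348, -2.1840)
step 3: θ'=-4.1840 (R=-0.7500) → pose (1.7573, -5.9813, -4.1840)

(1.7573, -5.9813, -4.1840)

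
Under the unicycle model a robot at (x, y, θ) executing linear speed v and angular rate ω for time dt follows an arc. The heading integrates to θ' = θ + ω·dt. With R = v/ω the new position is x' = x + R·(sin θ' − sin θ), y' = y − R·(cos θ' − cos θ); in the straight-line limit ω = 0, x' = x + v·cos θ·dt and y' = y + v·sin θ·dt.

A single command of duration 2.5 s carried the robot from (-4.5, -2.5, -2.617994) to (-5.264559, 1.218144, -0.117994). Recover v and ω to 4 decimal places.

v = -2.0000, ω = 1.0000

Δθ = -0.117994 − -2.617994 = 2.500000
ω = Δθ/dt = 2.500000/2.5 = 1.0000
R = −Δy/(cos θ' − cos θ) = -2.0000
v = R·ω = -2.0000·1.0000 = -2.0000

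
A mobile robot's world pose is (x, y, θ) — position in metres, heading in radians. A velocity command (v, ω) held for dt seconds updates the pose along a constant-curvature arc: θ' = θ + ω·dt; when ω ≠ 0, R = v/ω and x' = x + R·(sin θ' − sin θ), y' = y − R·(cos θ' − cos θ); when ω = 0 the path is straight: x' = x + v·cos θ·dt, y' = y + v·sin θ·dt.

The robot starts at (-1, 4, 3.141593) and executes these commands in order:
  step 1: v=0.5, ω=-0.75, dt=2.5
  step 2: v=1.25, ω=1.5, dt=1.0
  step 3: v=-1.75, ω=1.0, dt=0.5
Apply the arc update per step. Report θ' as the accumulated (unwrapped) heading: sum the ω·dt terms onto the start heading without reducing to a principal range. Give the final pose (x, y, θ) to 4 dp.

(-1.2667, 5.7834, 3.2666)

step 1: θ'=1.2666 (R=-0.6667) → pose (-1.6361, 4.8664, 1.2666)
step 2: θ'=2.7666 (R=0.8333) → pose (-2.1259, 5.8914, 2.7666)
step 3: θ'=3.2666 (R=-1.7500) → pose (-1.2667, 5.7834, 3.2666)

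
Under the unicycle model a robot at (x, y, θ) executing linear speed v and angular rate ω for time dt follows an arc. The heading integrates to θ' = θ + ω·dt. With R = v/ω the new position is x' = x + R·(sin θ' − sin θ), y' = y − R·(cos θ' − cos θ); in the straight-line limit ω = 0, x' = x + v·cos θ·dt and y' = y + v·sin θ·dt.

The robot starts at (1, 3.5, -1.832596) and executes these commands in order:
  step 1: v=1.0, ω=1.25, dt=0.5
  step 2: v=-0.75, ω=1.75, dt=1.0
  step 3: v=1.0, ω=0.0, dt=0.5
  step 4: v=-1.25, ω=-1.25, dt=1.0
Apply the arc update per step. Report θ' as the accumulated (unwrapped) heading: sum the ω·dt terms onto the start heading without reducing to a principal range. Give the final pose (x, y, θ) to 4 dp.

step 1: θ'=-1.2076 (R=0.8000) → pose (1.0249, 3.0087, -1.2076)
step 2: θ'=0.5424 (R=-0.4286) → pose (0.4031, 3.2235, 0.5424)
step 3: θ'=0.5424 (straight) → pose (0.8313, 3.4816, 0.5424)
step 4: θ'=-0.7076 (R=1.0000) → pose (-0.3349, 3.5782, -0.7076)

(-0.3349, 3.5782, -0.7076)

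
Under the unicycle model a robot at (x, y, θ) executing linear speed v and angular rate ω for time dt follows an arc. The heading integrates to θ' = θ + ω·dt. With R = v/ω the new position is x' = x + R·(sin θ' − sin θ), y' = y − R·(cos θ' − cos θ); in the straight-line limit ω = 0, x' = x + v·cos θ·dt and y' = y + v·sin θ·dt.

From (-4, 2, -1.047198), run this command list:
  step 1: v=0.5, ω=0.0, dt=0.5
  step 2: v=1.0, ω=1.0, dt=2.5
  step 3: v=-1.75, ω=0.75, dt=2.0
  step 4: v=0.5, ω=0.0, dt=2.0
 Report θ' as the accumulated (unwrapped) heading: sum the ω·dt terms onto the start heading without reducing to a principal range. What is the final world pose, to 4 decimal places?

step 1: θ'=-1.0472 (straight) → pose (-3.8750, 1.7835, -1.0472)
step 2: θ'=1.4528 (R=1.0000) → pose (-2.0159, 2.1658, 1.4528)
step 3: θ'=2.9528 (R=-2.3333) → pose (-0.1367, -0.4008, 2.9528)
step 4: θ'=2.9528 (straight) → pose (-1.1189, -0.2131, 2.9528)

(-1.1189, -0.2131, 2.9528)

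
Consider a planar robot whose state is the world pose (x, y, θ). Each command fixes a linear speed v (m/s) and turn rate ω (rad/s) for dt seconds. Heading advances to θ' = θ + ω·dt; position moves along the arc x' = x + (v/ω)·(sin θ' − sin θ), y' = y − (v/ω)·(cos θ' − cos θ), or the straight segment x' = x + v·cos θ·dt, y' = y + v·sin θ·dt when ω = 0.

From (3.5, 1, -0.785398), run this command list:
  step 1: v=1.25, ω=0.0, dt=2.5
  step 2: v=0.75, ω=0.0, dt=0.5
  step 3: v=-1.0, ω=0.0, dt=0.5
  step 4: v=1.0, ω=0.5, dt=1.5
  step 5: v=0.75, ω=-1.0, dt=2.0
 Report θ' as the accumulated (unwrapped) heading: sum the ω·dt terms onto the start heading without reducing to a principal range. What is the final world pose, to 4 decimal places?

step 1: θ'=-0.7854 (straight) → pose (5.7097, -1.2097, -0.7854)
step 2: θ'=-0.7854 (straight) → pose (5.9749, -1.4749, -0.7854)
step 3: θ'=-0.7854 (straight) → pose (5.6213, -1.1213, -0.7854)
step 4: θ'=-0.0354 (R=2.0000) → pose (6.9648, -1.7059, -0.0354)
step 5: θ'=-2.0354 (R=-0.7500) → pose (7.6087, -2.7914, -2.0354)

(7.6087, -2.7914, -2.0354)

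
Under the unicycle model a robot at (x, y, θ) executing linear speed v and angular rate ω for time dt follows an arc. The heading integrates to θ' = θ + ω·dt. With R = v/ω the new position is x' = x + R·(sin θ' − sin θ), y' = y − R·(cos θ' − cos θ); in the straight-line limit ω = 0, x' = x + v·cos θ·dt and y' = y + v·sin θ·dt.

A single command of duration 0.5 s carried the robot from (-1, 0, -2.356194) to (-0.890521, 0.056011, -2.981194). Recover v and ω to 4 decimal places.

Δθ = -2.981194 − -2.356194 = -0.625000
ω = Δθ/dt = -0.625000/0.5 = -1.2500
R = Δx/(sin θ' − sin θ) = 0.2000
v = R·ω = 0.2000·-1.2500 = -0.2500

v = -0.2500, ω = -1.2500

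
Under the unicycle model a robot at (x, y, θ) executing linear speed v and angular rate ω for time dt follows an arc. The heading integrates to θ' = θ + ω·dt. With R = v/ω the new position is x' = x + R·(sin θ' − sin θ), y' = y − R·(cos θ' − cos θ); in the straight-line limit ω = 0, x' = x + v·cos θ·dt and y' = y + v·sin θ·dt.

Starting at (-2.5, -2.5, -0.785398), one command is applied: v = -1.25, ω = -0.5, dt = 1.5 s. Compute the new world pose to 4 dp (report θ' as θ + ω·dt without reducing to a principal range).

(-3.2307, -0.8207, -1.5354)

θ' = -0.7854 + -0.5·1.5 = -1.5354
R = v/ω = -1.25/-0.5 = 2.5000
x' = -2.5 + 2.5000·(sin -1.5354 − sin -0.7854) = -3.2307
y' = -2.5 − 2.5000·(cos -1.5354 − cos -0.7854) = -0.8207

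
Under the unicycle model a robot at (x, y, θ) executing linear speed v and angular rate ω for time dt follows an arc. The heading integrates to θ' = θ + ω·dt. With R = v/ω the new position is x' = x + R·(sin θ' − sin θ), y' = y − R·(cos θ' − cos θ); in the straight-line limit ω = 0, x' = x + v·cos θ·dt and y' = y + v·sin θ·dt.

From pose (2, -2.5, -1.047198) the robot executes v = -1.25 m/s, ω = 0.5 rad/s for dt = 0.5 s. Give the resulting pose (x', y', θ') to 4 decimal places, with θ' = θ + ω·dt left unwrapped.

θ' = -1.0472 + 0.5·0.5 = -0.7972
R = v/ω = -1.25/0.5 = -2.5000
x' = 2 + -2.5000·(sin -0.7972 − sin -1.0472) = 1.6234
y' = -2.5 − -2.5000·(cos -0.7972 − cos -1.0472) = -2.0032

(1.6234, -2.0032, -0.7972)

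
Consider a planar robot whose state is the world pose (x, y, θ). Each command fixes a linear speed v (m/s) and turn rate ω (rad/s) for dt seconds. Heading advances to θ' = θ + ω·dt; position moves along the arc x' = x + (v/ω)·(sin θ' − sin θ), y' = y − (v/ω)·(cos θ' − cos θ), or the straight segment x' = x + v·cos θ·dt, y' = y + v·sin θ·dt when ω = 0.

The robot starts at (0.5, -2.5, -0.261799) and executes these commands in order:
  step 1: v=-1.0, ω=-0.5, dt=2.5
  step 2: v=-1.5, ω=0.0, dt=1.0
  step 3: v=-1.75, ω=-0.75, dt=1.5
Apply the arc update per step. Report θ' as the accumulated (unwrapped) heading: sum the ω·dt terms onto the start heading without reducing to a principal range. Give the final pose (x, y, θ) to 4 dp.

(0.1335, 2.9912, -2.6368)

step 1: θ'=-1.5118 (R=2.0000) → pose (-0.9789, -0.6861, -1.5118)
step 2: θ'=-1.5118 (straight) → pose (-1.0673, 0.8113, -1.5118)
step 3: θ'=-2.6368 (R=2.3333) → pose (0.1335, 2.9912, -2.6368)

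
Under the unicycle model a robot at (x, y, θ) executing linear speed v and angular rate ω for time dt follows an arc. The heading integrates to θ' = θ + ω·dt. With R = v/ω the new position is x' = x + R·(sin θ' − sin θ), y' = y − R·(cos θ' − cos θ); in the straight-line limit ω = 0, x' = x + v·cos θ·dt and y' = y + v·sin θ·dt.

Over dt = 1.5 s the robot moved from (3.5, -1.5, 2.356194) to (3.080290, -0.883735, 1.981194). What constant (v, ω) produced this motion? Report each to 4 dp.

v = 0.5000, ω = -0.2500

Δθ = 1.981194 − 2.356194 = -0.375000
ω = Δθ/dt = -0.375000/1.5 = -0.2500
R = −Δy/(cos θ' − cos θ) = -2.0000
v = R·ω = -2.0000·-0.2500 = 0.5000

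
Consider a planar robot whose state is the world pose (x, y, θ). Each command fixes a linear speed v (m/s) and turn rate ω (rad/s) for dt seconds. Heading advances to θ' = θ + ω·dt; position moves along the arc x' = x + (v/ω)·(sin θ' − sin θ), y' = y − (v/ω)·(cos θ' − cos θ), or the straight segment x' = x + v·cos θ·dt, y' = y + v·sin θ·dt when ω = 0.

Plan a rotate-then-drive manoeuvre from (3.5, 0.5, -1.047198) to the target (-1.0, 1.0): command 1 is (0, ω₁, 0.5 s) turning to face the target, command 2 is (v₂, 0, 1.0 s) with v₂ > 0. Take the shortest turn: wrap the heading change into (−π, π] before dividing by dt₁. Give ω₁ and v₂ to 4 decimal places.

heading to target = atan2(1−0.5, -1−3.5) = 3.0309
Δθ = wrap(3.0309 − -1.0472) = -2.2051; ω₁ = Δθ/dt₁ = -4.4101
distance = √((-1−3.5)² + (1−0.5)²) = 4.5277; v₂ = distance/dt₂ = 4.5277

ω₁ = -4.4101, v₂ = 4.5277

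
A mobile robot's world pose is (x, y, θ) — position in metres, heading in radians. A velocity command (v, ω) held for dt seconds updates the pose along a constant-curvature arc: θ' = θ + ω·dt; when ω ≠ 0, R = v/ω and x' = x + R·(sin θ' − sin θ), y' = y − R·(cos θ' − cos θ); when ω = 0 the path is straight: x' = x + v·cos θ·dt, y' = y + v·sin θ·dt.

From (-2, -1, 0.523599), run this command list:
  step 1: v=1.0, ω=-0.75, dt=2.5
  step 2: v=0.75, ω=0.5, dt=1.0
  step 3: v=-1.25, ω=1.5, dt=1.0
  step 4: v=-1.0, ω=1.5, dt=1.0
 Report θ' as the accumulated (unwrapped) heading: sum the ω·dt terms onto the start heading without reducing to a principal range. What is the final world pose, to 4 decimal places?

(-0.9822, -3.3069, 2.1486)

step 1: θ'=-1.3514 (R=-1.3333) → pose (-0.0320, -1.8645, -1.3514)
step 2: θ'=-0.8514 (R=1.5000) → pose (0.3038, -2.5265, -0.8514)
step 3: θ'=0.6486 (R=-0.8333) → pose (-0.8265, -2.4114, 0.6486)
step 4: θ'=2.1486 (R=-0.6667) → pose (-0.9822, -3.3069, 2.1486)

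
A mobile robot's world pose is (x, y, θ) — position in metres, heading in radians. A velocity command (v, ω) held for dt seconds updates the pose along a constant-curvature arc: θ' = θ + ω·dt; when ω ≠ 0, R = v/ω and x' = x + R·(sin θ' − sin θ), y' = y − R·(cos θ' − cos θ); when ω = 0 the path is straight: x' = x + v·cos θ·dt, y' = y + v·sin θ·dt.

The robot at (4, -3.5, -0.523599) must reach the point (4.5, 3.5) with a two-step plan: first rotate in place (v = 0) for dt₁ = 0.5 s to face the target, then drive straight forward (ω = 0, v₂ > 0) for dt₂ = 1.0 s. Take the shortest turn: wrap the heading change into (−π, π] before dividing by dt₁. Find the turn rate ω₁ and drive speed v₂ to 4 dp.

ω₁ = 4.0462, v₂ = 7.0178

heading to target = atan2(3.5−-3.5, 4.5−4) = 1.4995
Δθ = wrap(1.4995 − -0.5236) = 2.0231; ω₁ = Δθ/dt₁ = 4.0462
distance = √((4.5−4)² + (3.5−-3.5)²) = 7.0178; v₂ = distance/dt₂ = 7.0178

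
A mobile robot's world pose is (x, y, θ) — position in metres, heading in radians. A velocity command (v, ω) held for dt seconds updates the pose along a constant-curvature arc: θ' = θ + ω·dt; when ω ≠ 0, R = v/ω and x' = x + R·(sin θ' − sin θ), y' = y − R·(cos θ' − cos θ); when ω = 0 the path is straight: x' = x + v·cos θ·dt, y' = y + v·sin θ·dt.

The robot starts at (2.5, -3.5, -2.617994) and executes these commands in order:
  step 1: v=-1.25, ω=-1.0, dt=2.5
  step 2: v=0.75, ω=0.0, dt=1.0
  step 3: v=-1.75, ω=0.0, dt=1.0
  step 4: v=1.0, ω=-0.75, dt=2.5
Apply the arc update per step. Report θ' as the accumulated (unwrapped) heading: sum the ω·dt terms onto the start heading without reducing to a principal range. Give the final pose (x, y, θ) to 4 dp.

step 1: θ'=-5.1180 (R=1.2500) → pose (4.2736, -5.0758, -5.1180)
step 2: θ'=-5.1180 (straight) → pose (4.5695, -4.3866, -5.1180)
step 3: θ'=-5.1180 (straight) → pose (3.8790, -5.9946, -5.1180)
step 4: θ'=-6.9930 (R=-1.3333) → pose (5.9731, -5.5094, -6.9930)

(5.9731, -5.5094, -6.9930)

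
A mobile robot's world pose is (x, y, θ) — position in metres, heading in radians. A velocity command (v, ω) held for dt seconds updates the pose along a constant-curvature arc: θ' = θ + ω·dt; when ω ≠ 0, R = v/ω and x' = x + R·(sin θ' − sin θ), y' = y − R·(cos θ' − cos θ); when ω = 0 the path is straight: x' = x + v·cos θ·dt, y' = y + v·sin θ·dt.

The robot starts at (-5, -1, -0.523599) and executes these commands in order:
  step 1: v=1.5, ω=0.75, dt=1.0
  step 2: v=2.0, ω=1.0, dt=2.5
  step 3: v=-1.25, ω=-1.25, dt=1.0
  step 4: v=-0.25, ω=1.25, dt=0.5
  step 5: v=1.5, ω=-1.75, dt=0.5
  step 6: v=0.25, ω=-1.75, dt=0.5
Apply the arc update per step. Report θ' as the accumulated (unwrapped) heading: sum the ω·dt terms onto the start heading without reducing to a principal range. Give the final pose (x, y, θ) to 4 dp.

step 1: θ'=0.2264 (R=2.0000) → pose (-3.5511, -1.2169, 0.2264)
step 2: θ'=2.7264 (R=2.0000) → pose (-3.1933, 2.5621, 2.7264)
step 3: θ'=1.4764 (R=1.0000) → pose (-2.6011, 1.5528, 1.4764)
step 4: θ'=2.1014 (R=-0.2000) → pose (-2.5745, 1.4328, 2.1014)
step 5: θ'=1.2264 (R=-0.8571) → pose (-2.6420, 2.1559, 1.2264)
step 6: θ'=0.3514 (R=-0.1429) → pose (-2.5567, 2.2418, 0.3514)

(-2.5567, 2.2418, 0.3514)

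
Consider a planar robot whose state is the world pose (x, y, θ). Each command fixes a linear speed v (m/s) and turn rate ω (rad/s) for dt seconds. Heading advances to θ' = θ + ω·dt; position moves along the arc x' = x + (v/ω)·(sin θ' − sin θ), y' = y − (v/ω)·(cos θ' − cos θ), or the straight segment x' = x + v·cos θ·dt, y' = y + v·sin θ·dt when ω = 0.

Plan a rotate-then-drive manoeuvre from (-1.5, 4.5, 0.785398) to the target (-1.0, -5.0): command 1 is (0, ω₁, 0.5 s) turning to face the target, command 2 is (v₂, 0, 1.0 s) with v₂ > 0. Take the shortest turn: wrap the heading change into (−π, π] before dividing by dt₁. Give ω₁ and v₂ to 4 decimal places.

ω₁ = -4.6072, v₂ = 9.5131

heading to target = atan2(-5−4.5, -1−-1.5) = -1.5182
Δθ = wrap(-1.5182 − 0.7854) = -2.3036; ω₁ = Δθ/dt₁ = -4.6072
distance = √((-1−-1.5)² + (-5−4.5)²) = 9.5131; v₂ = distance/dt₂ = 9.5131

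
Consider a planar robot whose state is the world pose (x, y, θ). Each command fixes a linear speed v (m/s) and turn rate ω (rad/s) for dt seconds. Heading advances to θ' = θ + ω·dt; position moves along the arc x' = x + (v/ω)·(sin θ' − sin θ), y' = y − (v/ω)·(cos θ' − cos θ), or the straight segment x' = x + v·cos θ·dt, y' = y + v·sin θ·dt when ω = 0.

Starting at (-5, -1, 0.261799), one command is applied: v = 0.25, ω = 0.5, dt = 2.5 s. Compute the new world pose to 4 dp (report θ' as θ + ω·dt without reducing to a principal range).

(-4.6303, -0.5465, 1.5118)

θ' = 0.2618 + 0.5·2.5 = 1.5118
R = v/ω = 0.25/0.5 = 0.5000
x' = -5 + 0.5000·(sin 1.5118 − sin 0.2618) = -4.6303
y' = -1 − 0.5000·(cos 1.5118 − cos 0.2618) = -0.5465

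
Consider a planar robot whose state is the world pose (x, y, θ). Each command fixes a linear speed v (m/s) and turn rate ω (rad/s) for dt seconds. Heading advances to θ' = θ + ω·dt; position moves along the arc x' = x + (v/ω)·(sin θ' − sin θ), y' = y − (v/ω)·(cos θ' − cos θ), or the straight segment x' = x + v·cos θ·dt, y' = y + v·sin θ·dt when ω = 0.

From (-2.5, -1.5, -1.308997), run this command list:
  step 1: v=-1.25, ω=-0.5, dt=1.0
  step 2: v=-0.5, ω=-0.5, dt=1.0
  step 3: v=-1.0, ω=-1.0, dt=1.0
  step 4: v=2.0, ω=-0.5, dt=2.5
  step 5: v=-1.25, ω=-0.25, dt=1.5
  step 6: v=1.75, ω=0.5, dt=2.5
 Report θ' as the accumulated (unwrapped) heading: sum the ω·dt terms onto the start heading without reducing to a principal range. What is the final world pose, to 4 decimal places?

step 1: θ'=-1.8090 (R=2.5000) → pose (-2.5146, -0.2631, -1.8090)
step 2: θ'=-2.3090 (R=1.0000) → pose (-2.2825, 0.1739, -2.3090)
step 3: θ'=-3.3090 (R=1.0000) → pose (-1.3762, 0.4870, -3.3090)
step 4: θ'=-4.5590 (R=-4.0000) → pose (-4.6627, 3.8199, -4.5590)
step 5: θ'=-4.9340 (R=5.0000) → pose (-4.7263, 1.9570, -4.9340)
step 6: θ'=-3.6840 (R=3.5000) → pose (-6.3340, 5.7239, -3.6840)

(-6.3340, 5.7239, -3.6840)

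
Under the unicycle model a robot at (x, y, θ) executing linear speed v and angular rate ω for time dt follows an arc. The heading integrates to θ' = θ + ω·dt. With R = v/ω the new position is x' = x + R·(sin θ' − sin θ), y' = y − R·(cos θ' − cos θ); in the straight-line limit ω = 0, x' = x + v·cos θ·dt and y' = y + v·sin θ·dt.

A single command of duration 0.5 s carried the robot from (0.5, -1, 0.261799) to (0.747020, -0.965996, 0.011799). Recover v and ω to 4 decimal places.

v = 0.5000, ω = -0.5000

Δθ = 0.011799 − 0.261799 = -0.250000
ω = Δθ/dt = -0.250000/0.5 = -0.5000
R = Δx/(sin θ' − sin θ) = -1.0000
v = R·ω = -1.0000·-0.5000 = 0.5000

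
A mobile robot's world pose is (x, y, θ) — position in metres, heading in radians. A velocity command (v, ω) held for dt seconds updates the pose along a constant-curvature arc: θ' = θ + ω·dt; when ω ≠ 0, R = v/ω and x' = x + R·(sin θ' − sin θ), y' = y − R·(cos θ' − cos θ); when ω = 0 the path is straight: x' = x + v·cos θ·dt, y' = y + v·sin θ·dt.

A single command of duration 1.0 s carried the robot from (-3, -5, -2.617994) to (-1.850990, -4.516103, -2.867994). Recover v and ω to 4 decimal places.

Δθ = -2.867994 − -2.617994 = -0.250000
ω = Δθ/dt = -0.250000/1.0 = -0.2500
R = Δx/(sin θ' − sin θ) = 5.0000
v = R·ω = 5.0000·-0.2500 = -1.2500

v = -1.2500, ω = -0.2500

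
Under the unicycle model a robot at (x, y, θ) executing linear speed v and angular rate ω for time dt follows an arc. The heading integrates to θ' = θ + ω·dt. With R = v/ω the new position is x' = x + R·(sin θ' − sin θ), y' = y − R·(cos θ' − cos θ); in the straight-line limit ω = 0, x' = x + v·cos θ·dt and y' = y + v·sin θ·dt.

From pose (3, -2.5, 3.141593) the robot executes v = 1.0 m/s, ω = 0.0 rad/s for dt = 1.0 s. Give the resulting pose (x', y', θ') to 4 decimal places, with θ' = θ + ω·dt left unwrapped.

θ' = 3.1416 + 0.0·1.0 = 3.1416
ω = 0 → straight: x' = 3 + 1.0·cos(3.1416)·1.0 = 2.0000
y' = -2.5 + 1.0·sin(3.1416)·1.0 = -2.5000

(2.0000, -2.5000, 3.1416)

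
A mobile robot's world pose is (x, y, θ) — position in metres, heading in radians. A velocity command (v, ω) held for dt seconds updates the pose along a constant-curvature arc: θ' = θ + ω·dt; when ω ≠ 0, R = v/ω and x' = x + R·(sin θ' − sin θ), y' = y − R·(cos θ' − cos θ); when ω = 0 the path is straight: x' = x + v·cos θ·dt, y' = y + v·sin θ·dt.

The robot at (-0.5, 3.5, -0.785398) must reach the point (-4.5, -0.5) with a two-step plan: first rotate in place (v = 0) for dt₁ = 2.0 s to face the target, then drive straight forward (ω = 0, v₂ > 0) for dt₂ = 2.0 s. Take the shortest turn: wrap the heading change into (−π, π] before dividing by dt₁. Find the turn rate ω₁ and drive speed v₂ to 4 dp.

ω₁ = -0.7854, v₂ = 2.8284

heading to target = atan2(-0.5−3.5, -4.5−-0.5) = -2.3562
Δθ = wrap(-2.3562 − -0.7854) = -1.5708; ω₁ = Δθ/dt₁ = -0.7854
distance = √((-4.5−-0.5)² + (-0.5−3.5)²) = 5.6569; v₂ = distance/dt₂ = 2.8284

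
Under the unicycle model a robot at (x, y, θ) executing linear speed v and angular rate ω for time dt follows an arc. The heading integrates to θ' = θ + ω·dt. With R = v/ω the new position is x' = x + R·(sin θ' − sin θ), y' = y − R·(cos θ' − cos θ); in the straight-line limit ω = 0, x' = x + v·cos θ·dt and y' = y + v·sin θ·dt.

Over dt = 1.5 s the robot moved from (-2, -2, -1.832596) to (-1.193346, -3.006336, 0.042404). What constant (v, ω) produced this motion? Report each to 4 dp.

v = 1.0000, ω = 1.2500

Δθ = 0.042404 − -1.832596 = 1.875000
ω = Δθ/dt = 1.875000/1.5 = 1.2500
R = −Δy/(cos θ' − cos θ) = 0.8000
v = R·ω = 0.8000·1.2500 = 1.0000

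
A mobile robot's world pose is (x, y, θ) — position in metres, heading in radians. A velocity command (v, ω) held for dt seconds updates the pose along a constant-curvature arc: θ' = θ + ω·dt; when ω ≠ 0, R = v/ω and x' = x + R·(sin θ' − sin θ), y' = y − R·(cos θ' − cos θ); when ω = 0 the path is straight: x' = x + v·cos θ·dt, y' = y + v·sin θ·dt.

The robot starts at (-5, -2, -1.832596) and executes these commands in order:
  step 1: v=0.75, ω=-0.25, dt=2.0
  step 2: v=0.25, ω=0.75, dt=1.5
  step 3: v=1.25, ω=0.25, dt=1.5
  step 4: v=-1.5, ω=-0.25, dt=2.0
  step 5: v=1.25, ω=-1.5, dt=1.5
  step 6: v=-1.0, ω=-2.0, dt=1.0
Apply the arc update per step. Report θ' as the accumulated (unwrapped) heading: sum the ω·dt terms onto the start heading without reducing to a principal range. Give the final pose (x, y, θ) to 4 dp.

step 1: θ'=-2.3326 (R=-3.0000) → pose (-5.7270, -3.2942, -2.3326)
step 2: θ'=-1.2076 (R=0.3333) → pose (-5.7974, -3.6427, -1.2076)
step 3: θ'=-0.8326 (R=5.0000) → pose (-4.8220, -5.2312, -0.8326)
step 4: θ'=-1.3326 (R=6.0000) → pose (-6.2145, -2.6091, -1.3326)
step 5: θ'=-3.5826 (R=-0.8333) → pose (-7.3800, -3.5594, -3.5826)
step 6: θ'=-5.5826 (R=0.5000) → pose (-7.2711, -4.3938, -5.5826)

(-7.2711, -4.3938, -5.5826)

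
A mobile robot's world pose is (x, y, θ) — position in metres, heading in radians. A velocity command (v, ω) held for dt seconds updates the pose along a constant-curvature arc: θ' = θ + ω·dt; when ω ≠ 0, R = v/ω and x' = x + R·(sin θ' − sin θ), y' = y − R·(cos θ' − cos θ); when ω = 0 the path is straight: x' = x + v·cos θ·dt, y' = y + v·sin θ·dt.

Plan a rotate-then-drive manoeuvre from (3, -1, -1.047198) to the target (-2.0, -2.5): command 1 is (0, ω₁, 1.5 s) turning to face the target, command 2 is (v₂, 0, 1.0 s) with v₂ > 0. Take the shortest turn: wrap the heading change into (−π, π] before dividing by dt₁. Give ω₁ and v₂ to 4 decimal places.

heading to target = atan2(-2.5−-1, -2−3) = -2.8501
Δθ = wrap(-2.8501 − -1.0472) = -1.8029; ω₁ = Δθ/dt₁ = -1.2020
distance = √((-2−3)² + (-2.5−-1)²) = 5.2202; v₂ = distance/dt₂ = 5.2202

ω₁ = -1.2020, v₂ = 5.2202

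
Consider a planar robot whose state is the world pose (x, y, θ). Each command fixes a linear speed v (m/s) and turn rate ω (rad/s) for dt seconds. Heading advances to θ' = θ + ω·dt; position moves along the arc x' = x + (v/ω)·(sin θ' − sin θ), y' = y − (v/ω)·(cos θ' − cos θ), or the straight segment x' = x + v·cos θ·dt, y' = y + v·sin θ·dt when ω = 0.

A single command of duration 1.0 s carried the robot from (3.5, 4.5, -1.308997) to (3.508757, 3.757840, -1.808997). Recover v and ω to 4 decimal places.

v = 0.7500, ω = -0.5000

Δθ = -1.808997 − -1.308997 = -0.500000
ω = Δθ/dt = -0.500000/1.0 = -0.5000
R = −Δy/(cos θ' − cos θ) = -1.5000
v = R·ω = -1.5000·-0.5000 = 0.7500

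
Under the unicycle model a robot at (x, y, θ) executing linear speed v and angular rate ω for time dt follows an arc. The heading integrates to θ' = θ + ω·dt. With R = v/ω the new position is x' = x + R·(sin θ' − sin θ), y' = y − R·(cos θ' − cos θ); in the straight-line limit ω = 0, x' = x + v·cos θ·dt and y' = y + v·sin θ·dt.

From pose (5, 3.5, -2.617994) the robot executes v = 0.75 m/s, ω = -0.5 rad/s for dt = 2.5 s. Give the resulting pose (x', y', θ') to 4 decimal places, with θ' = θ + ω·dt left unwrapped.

θ' = -2.6180 + -0.5·2.5 = -3.8680
R = v/ω = 0.75/-0.5 = -1.5000
x' = 5 + -1.5000·(sin -3.8680 − sin -2.6180) = 3.2537
y' = 3.5 − -1.5000·(cos -3.8680 − cos -2.6180) = 3.6777

(3.2537, 3.6777, -3.8680)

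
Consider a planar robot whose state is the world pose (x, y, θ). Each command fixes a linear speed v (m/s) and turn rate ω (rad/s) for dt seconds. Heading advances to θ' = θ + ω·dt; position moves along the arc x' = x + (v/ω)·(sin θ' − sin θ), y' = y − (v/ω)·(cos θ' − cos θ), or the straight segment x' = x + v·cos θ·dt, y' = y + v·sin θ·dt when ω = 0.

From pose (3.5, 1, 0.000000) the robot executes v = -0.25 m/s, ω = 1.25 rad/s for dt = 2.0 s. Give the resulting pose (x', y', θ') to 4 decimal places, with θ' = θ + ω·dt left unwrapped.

θ' = 0.0000 + 1.25·2.0 = 2.5000
R = v/ω = -0.25/1.25 = -0.2000
x' = 3.5 + -0.2000·(sin 2.5000 − sin 0.0000) = 3.3803
y' = 1 − -0.2000·(cos 2.5000 − cos 0.0000) = 0.6398

(3.3803, 0.6398, 2.5000)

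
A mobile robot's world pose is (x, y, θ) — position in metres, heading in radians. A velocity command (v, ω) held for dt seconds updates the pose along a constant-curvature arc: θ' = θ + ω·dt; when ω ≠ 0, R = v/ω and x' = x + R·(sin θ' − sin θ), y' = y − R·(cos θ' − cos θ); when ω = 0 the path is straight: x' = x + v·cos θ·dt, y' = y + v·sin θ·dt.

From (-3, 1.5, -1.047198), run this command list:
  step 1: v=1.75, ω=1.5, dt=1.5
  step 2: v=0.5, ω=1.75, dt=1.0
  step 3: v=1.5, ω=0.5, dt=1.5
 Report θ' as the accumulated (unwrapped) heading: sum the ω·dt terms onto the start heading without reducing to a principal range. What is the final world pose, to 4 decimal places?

step 1: θ'=1.2028 (R=1.1667) → pose (-0.9011, 1.6636, 1.2028)
step 2: θ'=2.9528 (R=0.2857) → pose (-1.1140, 2.0471, 2.9528)
step 3: θ'=3.7028 (R=3.0000) → pose (-3.2737, 1.6402, 3.7028)

(-3.2737, 1.6402, 3.7028)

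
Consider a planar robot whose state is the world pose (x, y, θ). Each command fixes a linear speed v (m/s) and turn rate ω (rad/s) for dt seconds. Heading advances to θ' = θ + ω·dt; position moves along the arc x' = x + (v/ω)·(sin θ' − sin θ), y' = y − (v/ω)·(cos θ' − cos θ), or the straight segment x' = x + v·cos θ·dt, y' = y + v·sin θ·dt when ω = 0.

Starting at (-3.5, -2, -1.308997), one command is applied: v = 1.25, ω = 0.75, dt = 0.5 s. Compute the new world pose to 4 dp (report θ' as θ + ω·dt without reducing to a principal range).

θ' = -1.3090 + 0.75·0.5 = -0.9340
R = v/ω = 1.25/0.75 = 1.6667
x' = -3.5 + 1.6667·(sin -0.9340 − sin -1.3090) = -3.2301
y' = -2 − 1.6667·(cos -0.9340 − cos -1.3090) = -2.5597

(-3.2301, -2.5597, -0.9340)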